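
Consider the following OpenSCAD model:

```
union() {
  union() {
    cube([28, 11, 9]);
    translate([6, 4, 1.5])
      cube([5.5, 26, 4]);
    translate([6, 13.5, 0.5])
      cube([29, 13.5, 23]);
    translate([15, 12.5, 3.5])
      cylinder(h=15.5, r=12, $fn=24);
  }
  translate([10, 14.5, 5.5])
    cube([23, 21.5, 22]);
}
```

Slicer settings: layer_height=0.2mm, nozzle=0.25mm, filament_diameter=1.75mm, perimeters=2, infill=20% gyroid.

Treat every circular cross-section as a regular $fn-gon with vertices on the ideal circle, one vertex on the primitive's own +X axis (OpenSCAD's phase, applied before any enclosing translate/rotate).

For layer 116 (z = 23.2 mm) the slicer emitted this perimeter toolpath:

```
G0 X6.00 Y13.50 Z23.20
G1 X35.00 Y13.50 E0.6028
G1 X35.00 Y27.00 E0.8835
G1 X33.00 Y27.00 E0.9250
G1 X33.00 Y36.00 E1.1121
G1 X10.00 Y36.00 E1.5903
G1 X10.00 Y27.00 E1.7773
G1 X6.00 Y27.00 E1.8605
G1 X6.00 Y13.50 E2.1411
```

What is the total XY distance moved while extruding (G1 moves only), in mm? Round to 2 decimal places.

Sum the Euclidean lengths of each G1 segment: total = 103.00 mm.

103.00 mm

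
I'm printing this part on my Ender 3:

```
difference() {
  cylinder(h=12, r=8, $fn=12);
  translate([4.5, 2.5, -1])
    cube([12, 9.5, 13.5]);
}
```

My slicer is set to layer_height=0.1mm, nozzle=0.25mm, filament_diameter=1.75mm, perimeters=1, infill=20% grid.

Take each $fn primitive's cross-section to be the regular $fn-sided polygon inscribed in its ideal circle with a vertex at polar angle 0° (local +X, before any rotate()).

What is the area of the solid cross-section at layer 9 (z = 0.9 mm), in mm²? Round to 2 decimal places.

At z = 0.9 mm: the r=8 cylinder contributes a regular 12-gon of circumradius 8 (area = (12/2)·8.000²·sin(360°/12) = 192.00 mm²); the cube at (4.5, 2.5) is present — its section is the full 12×9.5 rectangle (area 114.00 mm²); Subtracting the remaining from the first: starting from the r=8 cylinder (192.00 mm²), the 12×9.5 cube at (4.5, 2.5) partially overlaps it — only the 6.89 mm² overlap (of its 114.00 mm²) is removed, clipping the outline — area = 185.11 mm². Overall, the cross-section is a single solid region. Net area = 185.11 mm².

185.11 mm²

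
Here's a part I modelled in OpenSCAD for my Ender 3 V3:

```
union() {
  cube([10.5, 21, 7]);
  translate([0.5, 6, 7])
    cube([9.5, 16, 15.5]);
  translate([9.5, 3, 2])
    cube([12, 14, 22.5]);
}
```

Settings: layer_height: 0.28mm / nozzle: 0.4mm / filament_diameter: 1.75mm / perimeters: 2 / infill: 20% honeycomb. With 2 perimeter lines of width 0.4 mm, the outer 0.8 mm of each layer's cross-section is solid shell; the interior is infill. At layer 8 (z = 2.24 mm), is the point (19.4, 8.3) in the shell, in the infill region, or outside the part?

At z = 2.24 mm: the cube (footprint 10.5×21) is included at this height; the cube at (0.5, 6) is not intersected at this z (z outside [7, 22.5]); the 12×14 cube at (9.5, 3) contributes its full rectangle; Taking the union: the regions partially overlap (shared area 14.00 mm²), so overlapping operands fuse into one piece — 1 connected region. Overall, the cross-section is a single solid region. The nearest boundary edge runs (21.50, 17.00)→(21.50, 3.00); distance from the point to it = 2.10 mm. The point is inside the cross-section and 2.10 mm from the nearest boundary — more than the 0.8 mm shell width (2 × 0.4), so it's in the infill interior.

infill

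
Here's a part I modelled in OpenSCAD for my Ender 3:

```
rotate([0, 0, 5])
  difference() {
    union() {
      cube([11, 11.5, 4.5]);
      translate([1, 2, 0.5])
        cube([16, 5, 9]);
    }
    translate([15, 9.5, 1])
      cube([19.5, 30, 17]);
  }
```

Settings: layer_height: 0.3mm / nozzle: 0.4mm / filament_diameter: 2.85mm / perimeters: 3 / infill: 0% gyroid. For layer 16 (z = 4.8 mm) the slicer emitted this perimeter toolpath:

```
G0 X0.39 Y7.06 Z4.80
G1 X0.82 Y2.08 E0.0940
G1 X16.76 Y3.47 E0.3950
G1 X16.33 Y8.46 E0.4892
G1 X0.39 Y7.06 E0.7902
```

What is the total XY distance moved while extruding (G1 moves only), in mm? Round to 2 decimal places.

Sum the Euclidean lengths of each G1 segment: total = 42.01 mm.

42.01 mm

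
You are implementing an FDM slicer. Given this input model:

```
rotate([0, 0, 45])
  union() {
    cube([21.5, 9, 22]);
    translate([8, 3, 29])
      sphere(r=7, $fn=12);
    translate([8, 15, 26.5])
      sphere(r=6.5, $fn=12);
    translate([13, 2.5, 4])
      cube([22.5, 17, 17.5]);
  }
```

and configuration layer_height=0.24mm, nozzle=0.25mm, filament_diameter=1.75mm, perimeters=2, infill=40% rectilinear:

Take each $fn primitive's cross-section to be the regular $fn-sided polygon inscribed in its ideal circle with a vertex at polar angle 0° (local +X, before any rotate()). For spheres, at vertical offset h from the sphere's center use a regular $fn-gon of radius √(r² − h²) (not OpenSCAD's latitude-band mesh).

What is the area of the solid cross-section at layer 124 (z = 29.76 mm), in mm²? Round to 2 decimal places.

At z = 29.76 mm: the cube is absent (z outside [0, 22]); the r=7 sphere at (8, 3) contributes a regular 12-gon of circumradius √(7²−0.76²) = 6.959 (area = (12/2)·6.959²·sin(360°/12) = 145.27 mm²); the sphere at (8, 15): section is a regular 12-gon, circumradius = √(r²−h²) = √(6.5²−3.26²) = 5.623 (area = (12/2)·5.623²·sin(360°/12) = 94.87 mm²); the cube at (13, 2.5) is absent (z outside [4, 21.5]); Taking the union: the regions partially overlap — summed areas 240.13 mm² minus the doubly-counted overlap 0.63 mm² gives 239.50 mm² — area = 239.50 mm²; (whole slice rotated 45° about Z — lengths, areas and connectivity unchanged). Overall, the cross-section is a single solid region. Net area = 239.50 mm².

239.50 mm²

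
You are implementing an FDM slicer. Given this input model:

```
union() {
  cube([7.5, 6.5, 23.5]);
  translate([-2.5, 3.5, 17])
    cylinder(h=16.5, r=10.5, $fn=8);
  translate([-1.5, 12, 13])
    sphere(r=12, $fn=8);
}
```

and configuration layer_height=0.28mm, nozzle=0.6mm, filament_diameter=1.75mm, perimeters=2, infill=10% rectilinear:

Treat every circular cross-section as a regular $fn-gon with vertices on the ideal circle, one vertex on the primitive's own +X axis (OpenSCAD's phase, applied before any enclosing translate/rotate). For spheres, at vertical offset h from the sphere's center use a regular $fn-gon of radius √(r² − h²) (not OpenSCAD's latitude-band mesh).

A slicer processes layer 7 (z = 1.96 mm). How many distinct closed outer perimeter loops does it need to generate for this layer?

At z = 1.96 mm: the 7.5×6.5 cube contributes its full rectangle; the cylinder at (-2.5, 3.5) does not reach this height (z outside [17, 33.5]); the r=12 sphere at (-1.5, 12) contributes a regular 8-gon of circumradius √(12²−11.04²) = 4.703; Taking the union: the 2 present regions are separate (no shared area or edge), so areas and boundary lengths simply add and each stays a separate island — 2 connected regions. The result has 2 disconnected regions.

2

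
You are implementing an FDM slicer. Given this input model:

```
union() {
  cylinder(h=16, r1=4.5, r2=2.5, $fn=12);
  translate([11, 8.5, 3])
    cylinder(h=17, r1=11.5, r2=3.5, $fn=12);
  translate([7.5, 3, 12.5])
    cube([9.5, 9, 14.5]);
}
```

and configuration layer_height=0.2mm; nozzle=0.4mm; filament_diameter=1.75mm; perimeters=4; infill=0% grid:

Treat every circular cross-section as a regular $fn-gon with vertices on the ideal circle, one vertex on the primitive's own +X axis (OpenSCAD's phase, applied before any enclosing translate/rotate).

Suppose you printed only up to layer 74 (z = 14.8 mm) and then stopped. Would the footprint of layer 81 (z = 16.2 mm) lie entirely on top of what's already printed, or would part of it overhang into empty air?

entirely on top

Compare the two slices. At z = 14.8: the cone: at t=0.925 of its height the radius interpolates to r₁+(r₂−r₁)t = 2.650, giving a regular 12-gon of that circumradius (area = (12/2)·2.650²·sin(360°/12) = 21.07 mm²); the cone at (11, 8.5) contributes a regular 12-gon of circumradius 5.947 (interpolated between r1=11.5 and r2=3.5 at t=0.694) (area = (12/2)·5.947²·sin(360°/12) = 106.10 mm²); the 9.5×9 cube at (7.5, 3) contributes its full rectangle (area 85.50 mm²); Taking the union: the regions partially overlap — summed areas 212.67 mm² minus the doubly-counted overlap 76.17 mm² gives 136.50 mm² — area = 136.50 mm². At z = 16.2: the cone does not reach this height (z outside [0, 16]); the cone at (11, 8.5): at t=0.776 of its height the radius interpolates to r₁+(r₂−r₁)t = 5.288, giving a regular 12-gon of that circumradius (area = (12/2)·5.288²·sin(360°/12) = 83.90 mm²); the cube at (7.5, 3) (footprint 9.5×9) is included at this height (area 85.50 mm²); Taking the union: the regions partially overlap — summed areas 169.40 mm² minus the doubly-counted overlap 66.42 mm² gives 102.97 mm² — area = 102.97 mm². Checking containment: the cross-section at z = 16.2 is a subset of the cross-section at z = 14.8.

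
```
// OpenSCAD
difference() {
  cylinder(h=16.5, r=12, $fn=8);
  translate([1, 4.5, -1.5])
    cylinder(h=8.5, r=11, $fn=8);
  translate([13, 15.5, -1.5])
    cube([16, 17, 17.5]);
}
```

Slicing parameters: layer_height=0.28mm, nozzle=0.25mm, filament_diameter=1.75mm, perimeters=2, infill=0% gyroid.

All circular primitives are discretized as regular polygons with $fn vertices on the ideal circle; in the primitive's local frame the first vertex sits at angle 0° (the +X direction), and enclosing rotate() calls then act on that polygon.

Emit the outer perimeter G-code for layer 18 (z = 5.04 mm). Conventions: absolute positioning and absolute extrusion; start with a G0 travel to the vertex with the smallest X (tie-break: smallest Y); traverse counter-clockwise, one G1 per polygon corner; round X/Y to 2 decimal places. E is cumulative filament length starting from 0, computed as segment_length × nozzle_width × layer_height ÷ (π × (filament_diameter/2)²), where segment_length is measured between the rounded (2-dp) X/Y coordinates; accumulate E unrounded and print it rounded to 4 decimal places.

At z = 5.04 mm: the r=12 cylinder gives a regular 8-gon of circumradius 12 (constant along its height); the r=11 cylinder at (1, 4.5) gives a regular 8-gon of circumradius 11 (constant along its height); the cube at (13, 15.5) (footprint 16×17) is included at this height; Subtracting the remaining from the first: starting from the r=12 cylinder, the r=11 cylinder at (1, 4.5) partially overlaps it — only the 272.51 mm² overlap (of its 342.24 mm²) is removed, clipping the outline; the 16×17 cube at (13, 15.5) misses the remaining region (no effect) — 1 connected region. The outline is a single polygon with 12 vertices. Extrusion per mm of travel: 0.25 × 0.28 / (π × 0.875²) = 0.029103. Accumulating E over each segment gives final E = 2.4499.

G0 X-12.00 Y0.00 Z5.04
G1 X-8.49 Y-8.49 E0.2674
G1 X0.00 Y-12.00 E0.5347
G1 X8.49 Y-8.49 E0.8021
G1 X12.00 Y0.00 E1.0695
G1 X11.07 Y2.25 E1.1403
G1 X8.78 Y-3.28 E1.3145
G1 X1.00 Y-6.50 E1.5595
G1 X-6.78 Y-3.28 E1.8046
G1 X-10.00 Y4.50 E2.0496
G1 X-8.32 Y8.55 E2.1772
G1 X-8.49 Y8.49 E2.1825
G1 X-12.00 Y0.00 E2.4499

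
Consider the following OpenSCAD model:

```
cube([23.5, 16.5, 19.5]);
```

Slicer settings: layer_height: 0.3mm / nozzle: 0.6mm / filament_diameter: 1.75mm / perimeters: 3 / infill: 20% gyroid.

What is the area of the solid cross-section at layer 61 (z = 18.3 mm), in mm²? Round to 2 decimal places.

387.75 mm²

At z = 18.3 mm: the cube (footprint 23.5×16.5) is included at this height (area 387.75 mm²). Overall, the cross-section is a single solid region. Net area = 387.75 mm².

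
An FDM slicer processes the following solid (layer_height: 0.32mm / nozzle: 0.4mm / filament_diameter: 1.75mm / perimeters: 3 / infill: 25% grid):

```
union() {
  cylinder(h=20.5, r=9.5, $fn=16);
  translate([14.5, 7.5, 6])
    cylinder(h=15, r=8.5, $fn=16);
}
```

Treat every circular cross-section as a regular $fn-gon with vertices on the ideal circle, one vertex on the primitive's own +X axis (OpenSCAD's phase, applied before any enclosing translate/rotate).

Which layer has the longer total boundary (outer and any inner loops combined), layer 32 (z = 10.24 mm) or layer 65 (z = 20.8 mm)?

layer 32 (z = 10.24 mm)

Layer 32 (z = 10.24): the r=9.5 cylinder contributes a regular 16-gon of circumradius 9.5 (perimeter = 2·16·9.500·sin(180°/16) = 59.31 mm); the cylinder at (14.5, 7.5): section is a regular 16-gon, circumradius r=8.5 (perimeter = 2·16·8.500·sin(180°/16) = 53.06 mm); Combining (union): the regions partially overlap (shared area 6.80 mm²), so the edge portions inside another operand are dropped and the merged outline is re-measured after clipping — boundary = 97.87 mm. So its perimeter = 97.87 mm. Layer 65 (z = 20.8): the cylinder is not intersected at this z (z outside [0, 20.5]); the r=8.5 cylinder at (14.5, 7.5) gives a regular 16-gon of circumradius 8.5 (constant along its height) (perimeter = 2·16·8.500·sin(180°/16) = 53.06 mm); Taking the union: only the r=8.5 cylinder at (14.5, 7.5) is present, so the union is just that shape — boundary = 53.06 mm. So its perimeter = 53.06 mm. Layer 32 is larger (97.87 vs 53.06 mm).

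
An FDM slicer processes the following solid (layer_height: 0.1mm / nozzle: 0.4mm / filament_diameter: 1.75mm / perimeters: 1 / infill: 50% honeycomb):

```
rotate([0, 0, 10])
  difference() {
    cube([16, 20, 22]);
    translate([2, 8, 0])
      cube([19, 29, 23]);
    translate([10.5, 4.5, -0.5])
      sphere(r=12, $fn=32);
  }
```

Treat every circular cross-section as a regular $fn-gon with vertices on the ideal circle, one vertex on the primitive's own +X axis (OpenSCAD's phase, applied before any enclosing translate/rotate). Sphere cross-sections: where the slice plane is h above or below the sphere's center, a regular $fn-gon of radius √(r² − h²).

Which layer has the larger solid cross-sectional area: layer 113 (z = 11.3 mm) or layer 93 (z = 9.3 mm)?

layer 113 (z = 11.3 mm)

Layer 113 (z = 11.3): the cube is present — its section is the full 16×20 rectangle (area 320.00 mm²); the cube at (2, 8) (footprint 19×29) is included at this height (area 551.00 mm²); the r=12 sphere at (10.5, 4.5) slices to a regular 32-gon of circumradius 2.182 (√(r²−h²) with h=11.8 from center) (area = (32/2)·2.182²·sin(360°/32) = 14.86 mm²); Taking the first minus the rest: starting from the 16×20 cube (320.00 mm²), the 19×29 cube at (2, 8) partially overlaps it — only the 168.00 mm² overlap (of its 551.00 mm²) is removed, clipping the outline; the r=12 sphere at (10.5, 4.5) lies wholly inside it (removes its full 14.86 mm² and its 13.69 mm outline becomes a hole wall) — area = 137.14 mm²; (whole slice rotated 10° about Z — lengths, areas and connectivity unchanged). So its area = 137.14 mm². Layer 93 (z = 9.3): the cube is present — its section is the full 16×20 rectangle (area 320.00 mm²); the cube at (2, 8) is present — its section is the full 19×29 rectangle (area 551.00 mm²); the sphere at (10.5, 4.5): section is a regular 32-gon, circumradius = √(r²−h²) = √(12²−9.8²) = 6.925 (area = (32/2)·6.925²·sin(360°/32) = 149.70 mm²); Subtracting the remaining from the first: starting from the 16×20 cube (320.00 mm²), the 19×29 cube at (2, 8) partially overlaps it — only the 168.00 mm² overlap (of its 551.00 mm²) is removed, clipping the outline; the r=12 sphere at (10.5, 4.5) partially overlaps it — only the 95.73 mm² overlap (of its 149.70 mm²) is removed, clipping the outline — area = 56.27 mm²; (rotated 10° about Z; rotation is an isometry so areas/perimeters/island counts are preserved). So its area = 56.27 mm². Layer 113 is larger (137.14 vs 56.27 mm²).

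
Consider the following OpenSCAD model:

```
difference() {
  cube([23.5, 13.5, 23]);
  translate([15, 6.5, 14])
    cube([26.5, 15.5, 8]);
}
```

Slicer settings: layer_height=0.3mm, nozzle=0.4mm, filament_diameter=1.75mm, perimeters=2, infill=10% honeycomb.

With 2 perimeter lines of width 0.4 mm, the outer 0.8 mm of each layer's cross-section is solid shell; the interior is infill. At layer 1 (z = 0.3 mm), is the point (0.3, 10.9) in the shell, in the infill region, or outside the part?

At z = 0.3 mm: the 23.5×13.5 cube contributes its full rectangle; the cube at (15, 6.5) is not intersected at this z (z outside [14, 22]); After the difference (first − rest): none of the subtracted shapes is present at this height, so the 23.5×13.5 cube is unchanged — 1 connected region. Overall, the cross-section is a single solid region. The nearest boundary edge runs (0.00, 13.50)→(0.00, 0.00); distance from the point to it = 0.30 mm. The point is inside the cross-section, 0.30 mm from the nearest boundary — within the 0.8 mm shell band (2 × 0.4).

shell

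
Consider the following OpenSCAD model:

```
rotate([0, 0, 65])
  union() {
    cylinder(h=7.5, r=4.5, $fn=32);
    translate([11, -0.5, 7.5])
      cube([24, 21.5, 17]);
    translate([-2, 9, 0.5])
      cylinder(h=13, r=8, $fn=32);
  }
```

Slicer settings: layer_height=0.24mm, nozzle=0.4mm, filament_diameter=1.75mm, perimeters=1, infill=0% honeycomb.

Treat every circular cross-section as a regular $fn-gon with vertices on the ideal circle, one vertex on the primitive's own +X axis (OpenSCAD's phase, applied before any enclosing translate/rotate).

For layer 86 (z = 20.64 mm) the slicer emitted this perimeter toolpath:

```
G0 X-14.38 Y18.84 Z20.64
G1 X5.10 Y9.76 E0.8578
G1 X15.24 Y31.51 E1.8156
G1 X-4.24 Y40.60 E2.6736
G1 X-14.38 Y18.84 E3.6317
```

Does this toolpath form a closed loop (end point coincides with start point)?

Start point (G0): (-14.38, 18.84). End point (last G1): the path returns to the start — closed.

yes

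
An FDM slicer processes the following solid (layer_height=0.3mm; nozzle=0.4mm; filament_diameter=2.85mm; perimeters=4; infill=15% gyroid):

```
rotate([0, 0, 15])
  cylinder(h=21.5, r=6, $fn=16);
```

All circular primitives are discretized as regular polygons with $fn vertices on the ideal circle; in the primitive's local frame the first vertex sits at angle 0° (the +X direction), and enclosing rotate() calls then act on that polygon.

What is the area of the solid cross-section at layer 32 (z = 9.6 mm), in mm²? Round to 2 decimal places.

110.21 mm²

At z = 9.6 mm: the cylinder: section is a regular 16-gon, circumradius r=6 (area = (16/2)·6.000²·sin(360°/16) = 110.21 mm²); (rotated 15° about Z; rotation is an isometry so areas/perimeters/island counts are preserved). Overall, the cross-section is a single solid region. Net area = 110.21 mm².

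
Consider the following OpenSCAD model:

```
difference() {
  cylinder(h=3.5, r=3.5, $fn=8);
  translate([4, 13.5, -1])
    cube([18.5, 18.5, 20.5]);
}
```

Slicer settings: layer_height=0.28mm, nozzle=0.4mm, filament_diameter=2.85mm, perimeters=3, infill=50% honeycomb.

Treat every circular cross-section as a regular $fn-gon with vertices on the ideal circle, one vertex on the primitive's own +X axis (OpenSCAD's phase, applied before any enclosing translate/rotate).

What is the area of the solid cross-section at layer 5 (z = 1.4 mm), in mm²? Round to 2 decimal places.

At z = 1.4 mm: the r=3.5 cylinder contributes a regular 8-gon of circumradius 3.5 (area = (8/2)·3.500²·sin(360°/8) = 34.65 mm²); the 18.5×18.5 cube at (4, 13.5) contributes its full rectangle (area 342.25 mm²); Subtracting the remaining from the first: starting from the r=3.5 cylinder (34.65 mm²), the 18.5×18.5 cube at (4, 13.5) misses the remaining region (no effect) — area = 34.65 mm². Overall, the cross-section is a single solid region. Net area = 34.65 mm².

34.65 mm²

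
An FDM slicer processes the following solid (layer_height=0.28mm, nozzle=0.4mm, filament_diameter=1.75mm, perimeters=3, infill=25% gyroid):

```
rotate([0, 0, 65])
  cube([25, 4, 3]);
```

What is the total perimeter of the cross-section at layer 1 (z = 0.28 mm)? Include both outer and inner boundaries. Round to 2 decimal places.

At z = 0.28 mm: the 25×4 cube contributes its full rectangle (perimeter 58.00 mm); (whole slice rotated 65° about Z — lengths, areas and connectivity unchanged). Overall, the cross-section is a single solid region. Total boundary length (outer) = 58.00 mm.

58.00 mm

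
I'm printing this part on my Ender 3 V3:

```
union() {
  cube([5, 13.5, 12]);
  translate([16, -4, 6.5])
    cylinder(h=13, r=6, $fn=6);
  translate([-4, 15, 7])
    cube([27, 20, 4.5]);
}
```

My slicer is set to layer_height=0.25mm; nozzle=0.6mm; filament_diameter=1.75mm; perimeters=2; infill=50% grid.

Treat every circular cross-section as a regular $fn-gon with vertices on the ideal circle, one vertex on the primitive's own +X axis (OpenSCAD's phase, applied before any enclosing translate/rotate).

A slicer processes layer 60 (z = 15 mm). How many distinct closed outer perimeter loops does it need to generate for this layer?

At z = 15 mm: the cube is absent (z outside [0, 12]); the r=6 cylinder at (16, -4) gives a regular 6-gon of circumradius 6 (constant along its height); the cube at (-4, 15) is not intersected at this z (z outside [7, 11.5]); Taking the union: only the r=6 cylinder at (16, -4) is present, so the union is just that shape — 1 connected region. The result has 1 disconnected region.

1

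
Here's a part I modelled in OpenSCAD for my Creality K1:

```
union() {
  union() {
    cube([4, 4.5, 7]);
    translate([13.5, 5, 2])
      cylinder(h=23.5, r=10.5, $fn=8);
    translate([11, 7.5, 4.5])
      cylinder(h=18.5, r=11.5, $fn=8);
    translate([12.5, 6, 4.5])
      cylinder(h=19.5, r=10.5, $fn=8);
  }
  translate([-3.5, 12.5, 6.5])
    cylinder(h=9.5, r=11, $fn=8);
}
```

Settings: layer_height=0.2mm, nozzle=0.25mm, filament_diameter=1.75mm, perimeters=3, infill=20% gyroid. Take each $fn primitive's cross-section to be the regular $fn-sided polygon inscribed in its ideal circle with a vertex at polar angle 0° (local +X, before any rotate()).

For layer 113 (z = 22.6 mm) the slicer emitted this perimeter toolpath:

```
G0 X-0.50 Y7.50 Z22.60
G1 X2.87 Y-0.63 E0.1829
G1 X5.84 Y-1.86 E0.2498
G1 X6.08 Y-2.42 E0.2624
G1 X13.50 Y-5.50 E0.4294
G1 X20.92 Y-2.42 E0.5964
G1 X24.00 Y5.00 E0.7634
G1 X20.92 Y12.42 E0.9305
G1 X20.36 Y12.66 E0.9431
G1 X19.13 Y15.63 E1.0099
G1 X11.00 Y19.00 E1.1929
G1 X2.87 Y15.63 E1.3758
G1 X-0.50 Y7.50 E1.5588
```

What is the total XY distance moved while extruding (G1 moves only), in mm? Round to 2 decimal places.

74.99 mm

Sum the Euclidean lengths of each G1 segment: total = 74.99 mm.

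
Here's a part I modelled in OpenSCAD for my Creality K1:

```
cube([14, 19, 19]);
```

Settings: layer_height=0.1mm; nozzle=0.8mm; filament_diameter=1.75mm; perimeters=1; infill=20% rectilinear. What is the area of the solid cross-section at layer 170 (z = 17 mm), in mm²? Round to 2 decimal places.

266.00 mm²

At z = 17 mm: the cube (footprint 14×19) is included at this height (area 266.00 mm²). Overall, the cross-section is a single solid region. Net area = 266.00 mm².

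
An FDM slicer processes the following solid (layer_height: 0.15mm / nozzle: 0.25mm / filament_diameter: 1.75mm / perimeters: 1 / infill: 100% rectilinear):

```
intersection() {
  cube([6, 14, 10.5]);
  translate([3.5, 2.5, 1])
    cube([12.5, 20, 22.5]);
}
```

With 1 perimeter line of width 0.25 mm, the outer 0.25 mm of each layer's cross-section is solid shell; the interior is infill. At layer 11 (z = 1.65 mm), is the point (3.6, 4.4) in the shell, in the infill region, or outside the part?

shell

At z = 1.65 mm: the cube is present — its section is the full 6×14 rectangle; the cube at (3.5, 2.5) (footprint 12.5×20) is included at this height; Keeping only the common overlap: the 12.5×20 cube at (3.5, 2.5) partially overlaps the 6×14 cube; clipping to the common part keeps 28.75 mm² — 1 connected region. Overall, the cross-section is a single solid region. The nearest boundary edge runs (3.50, 2.50)→(3.50, 14.00); distance from the point to it = 0.10 mm. The point is inside the cross-section, 0.10 mm from the nearest boundary — within the 0.25 mm shell band (1 × 0.25).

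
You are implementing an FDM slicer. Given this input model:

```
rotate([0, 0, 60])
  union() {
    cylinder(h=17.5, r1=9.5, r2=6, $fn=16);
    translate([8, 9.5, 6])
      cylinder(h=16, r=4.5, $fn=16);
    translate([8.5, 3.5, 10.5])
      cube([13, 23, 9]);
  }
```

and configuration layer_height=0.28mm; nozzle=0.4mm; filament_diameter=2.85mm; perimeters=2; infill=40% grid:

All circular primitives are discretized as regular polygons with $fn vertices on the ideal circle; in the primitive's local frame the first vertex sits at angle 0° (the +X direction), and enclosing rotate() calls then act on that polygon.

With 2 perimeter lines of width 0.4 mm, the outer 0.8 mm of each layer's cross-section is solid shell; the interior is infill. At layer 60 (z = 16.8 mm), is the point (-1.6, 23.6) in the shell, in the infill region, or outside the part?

At z = 16.8 mm: the cone contributes a regular 16-gon of circumradius 6.140 (interpolated between r1=9.5 and r2=6 at t=0.960); the cylinder at (8, 9.5): section is a regular 16-gon, circumradius r=4.5; the 13×23 cube at (8.5, 3.5) contributes its full rectangle; Merging all regions: the regions partially overlap (shared area 26.55 mm²), so overlapping operands fuse into one piece — 2 connected regions; (rotated 60° about Z; rotation is an isometry so areas/perimeters/island counts are preserved). Overall, the cross-section has 2 separate islands. Undo the 60° rotation: the query point maps to (19.638, 13.186) in the un-rotated model frame. The nearest boundary edge runs (21.50, 26.50)→(21.50, 3.50); distance from the point to it = 1.86 mm. (Shell/infill is judged within the island containing the point — the largest one.) The point is inside the cross-section and 1.86 mm from the nearest boundary — more than the 0.8 mm shell width (2 × 0.4), so it's in the infill interior.

infill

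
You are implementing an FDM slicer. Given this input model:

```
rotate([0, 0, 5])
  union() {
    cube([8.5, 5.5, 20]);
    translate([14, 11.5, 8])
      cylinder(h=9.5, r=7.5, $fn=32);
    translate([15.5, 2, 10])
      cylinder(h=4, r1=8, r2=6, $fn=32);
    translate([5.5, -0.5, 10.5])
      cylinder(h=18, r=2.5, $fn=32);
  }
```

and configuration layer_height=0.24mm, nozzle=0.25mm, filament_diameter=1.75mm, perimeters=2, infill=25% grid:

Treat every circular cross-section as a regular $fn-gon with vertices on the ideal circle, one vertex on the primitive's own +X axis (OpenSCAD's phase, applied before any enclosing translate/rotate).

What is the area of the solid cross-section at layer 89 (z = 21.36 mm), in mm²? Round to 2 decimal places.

At z = 21.36 mm: the cube is not intersected at this z (z outside [0, 20]); the cylinder at (14, 11.5) is not intersected at this z (z outside [8, 17.5]); the cone at (15.5, 2) does not reach this height (z outside [10, 14]); the r=2.5 cylinder at (5.5, -0.5) contributes a regular 32-gon of circumradius 2.5 (area = (32/2)·2.500²·sin(360°/32) = 19.51 mm²); Taking the union: only the r=2.5 cylinder at (5.5, -0.5) is present, so the union is just that shape — area = 19.51 mm²; (rotated 5° about Z; rotation is an isometry so areas/perimeters/island counts are preserved). Overall, the cross-section is a single solid region. Net area = 19.51 mm².

19.51 mm²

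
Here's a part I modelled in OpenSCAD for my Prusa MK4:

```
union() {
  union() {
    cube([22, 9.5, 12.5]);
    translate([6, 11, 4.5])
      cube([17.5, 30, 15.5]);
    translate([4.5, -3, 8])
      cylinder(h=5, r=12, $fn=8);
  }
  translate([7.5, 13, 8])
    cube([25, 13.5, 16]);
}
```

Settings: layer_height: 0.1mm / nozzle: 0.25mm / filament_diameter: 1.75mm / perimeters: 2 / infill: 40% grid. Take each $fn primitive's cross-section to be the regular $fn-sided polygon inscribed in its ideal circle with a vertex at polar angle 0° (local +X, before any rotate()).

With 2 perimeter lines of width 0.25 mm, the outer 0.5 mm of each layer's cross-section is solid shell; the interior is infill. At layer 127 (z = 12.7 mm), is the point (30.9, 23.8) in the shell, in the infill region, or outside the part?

At z = 12.7 mm: the cube does not reach this height (z outside [0, 12.5]); the cube at (6, 11) (footprint 17.5×30) is included at this height; the r=12 cylinder at (4.5, -3) gives a regular 8-gon of circumradius 12 (constant along its height); Combining (union): the 2 present regions are separate (no shared area or edge), so areas and boundary lengths simply add and each stays a separate island — 2 connected regions; the cube at (7.5, 13) is present — its section is the full 25×13.5 rectangle; Combining (union): the regions partially overlap (shared area 216.00 mm²), so overlapping operands fuse into one piece — 2 connected regions. Overall, the cross-section has 2 separate islands. The nearest boundary edge runs (32.50, 26.50)→(32.50, 13.00); distance from the point to it = 1.60 mm. (Shell/infill is judged within the island containing the point — the largest one.) The point is inside the cross-section and 1.60 mm from the nearest boundary — more than the 0.5 mm shell width (2 × 0.25), so it's in the infill interior.

infill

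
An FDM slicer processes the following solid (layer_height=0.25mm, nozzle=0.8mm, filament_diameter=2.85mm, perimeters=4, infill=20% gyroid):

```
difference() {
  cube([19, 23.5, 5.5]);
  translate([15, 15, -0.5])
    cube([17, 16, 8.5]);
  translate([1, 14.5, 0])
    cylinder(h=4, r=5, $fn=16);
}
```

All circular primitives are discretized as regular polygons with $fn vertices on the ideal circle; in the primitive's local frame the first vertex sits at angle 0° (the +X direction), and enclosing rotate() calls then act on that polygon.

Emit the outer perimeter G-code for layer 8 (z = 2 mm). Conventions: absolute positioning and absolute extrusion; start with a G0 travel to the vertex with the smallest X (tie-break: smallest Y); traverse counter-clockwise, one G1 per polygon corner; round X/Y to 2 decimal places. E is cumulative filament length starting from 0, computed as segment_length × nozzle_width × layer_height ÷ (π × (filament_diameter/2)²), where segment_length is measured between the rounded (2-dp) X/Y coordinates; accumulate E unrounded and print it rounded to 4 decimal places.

At z = 2 mm: the 19×23.5 cube contributes its full rectangle; the 17×16 cube at (15, 15) contributes its full rectangle; the r=5 cylinder at (1, 14.5) gives a regular 16-gon of circumradius 5 (constant along its height); Taking the first minus the rest: starting from the 19×23.5 cube, the 17×16 cube at (15, 15) partially overlaps it — only the 34.00 mm² overlap (of its 272.00 mm²) is removed, clipping the outline; the r=5 cylinder at (1, 14.5) partially overlaps it — only the 48.07 mm² overlap (of its 76.54 mm²) is removed, clipping the outline — 1 connected region. The outline is a single polygon with 17 vertices. Extrusion per mm of travel: 0.8 × 0.25 / (π × 1.425²) = 0.031351. Accumulating E over each segment gives final E = 2.9172.

G0 X0.00 Y0.00 Z2.00
G1 X19.00 Y0.00 E0.5957
G1 X19.00 Y15.00 E1.0659
G1 X15.00 Y15.00 E1.1913
G1 X15.00 Y23.50 E1.4578
G1 X0.00 Y23.50 E1.9281
G1 X0.00 Y19.30 E2.0598
G1 X1.00 Y19.50 E2.0917
G1 X2.91 Y19.12 E2.1528
G1 X4.54 Y18.04 E2.2141
G1 X5.62 Y16.41 E2.2754
G1 X6.00 Y14.50 E2.3364
G1 X5.62 Y12.59 E2.3975
G1 X4.54 Y10.96 E2.4588
G1 X2.91 Y9.88 E2.5201
G1 X1.00 Y9.50 E2.5811
G1 X0.00 Y9.70 E2.6131
G1 X0.00 Y0.00 E2.9172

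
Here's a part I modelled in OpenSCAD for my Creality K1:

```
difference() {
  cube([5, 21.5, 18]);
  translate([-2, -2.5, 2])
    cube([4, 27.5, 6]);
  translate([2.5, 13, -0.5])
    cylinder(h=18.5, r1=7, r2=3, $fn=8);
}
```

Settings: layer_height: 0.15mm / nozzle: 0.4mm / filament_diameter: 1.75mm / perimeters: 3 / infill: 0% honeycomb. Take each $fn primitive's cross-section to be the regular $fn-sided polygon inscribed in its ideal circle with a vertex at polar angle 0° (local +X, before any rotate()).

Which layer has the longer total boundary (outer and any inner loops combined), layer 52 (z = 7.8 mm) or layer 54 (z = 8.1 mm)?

Layer 52 (z = 7.8): the cube is present — its section is the full 5×21.5 rectangle (perimeter 53.00 mm); the cube at (-2, -2.5) (footprint 4×27.5) is included at this height (perimeter 63.00 mm); the cone at (2.5, 13) (r1=7→r2=3) has section circumradius 5.205 here — a regular 8-gon (perimeter = 2·8·5.205·sin(180°/8) = 31.87 mm); Taking the first minus the rest: starting from the 5×21.5 cube, the 4×27.5 cube at (-2, -2.5) partially overlaps it — only the 43.00 mm² overlap (of its 110.00 mm²) is removed, clipping the outline; the cone at (2.5, 13) partially overlaps it — only the 28.54 mm² overlap (of its 76.64 mm²) is removed, clipping the outline — boundary = 37.16 mm. So its perimeter = 37.16 mm. Layer 54 (z = 8.1): the cube is present — its section is the full 5×21.5 rectangle (perimeter 53.00 mm); the cube at (-2, -2.5) does not reach this height (z outside [2, 8]); the cone at (2.5, 13): at t=0.465 of its height the radius interpolates to r₁+(r₂−r₁)t = 5.141, giving a regular 8-gon of that circumradius (perimeter = 2·8·5.141·sin(180°/8) = 31.48 mm); Taking the first minus the rest: starting from the 5×21.5 cube, the cone at (2.5, 13) partially overlaps it — only the 46.23 mm² overlap (of its 74.74 mm²) is removed, clipping the outline — boundary = 47.40 mm. So its perimeter = 47.40 mm. Layer 54 is larger (47.40 vs 37.16 mm).

layer 54 (z = 8.1 mm)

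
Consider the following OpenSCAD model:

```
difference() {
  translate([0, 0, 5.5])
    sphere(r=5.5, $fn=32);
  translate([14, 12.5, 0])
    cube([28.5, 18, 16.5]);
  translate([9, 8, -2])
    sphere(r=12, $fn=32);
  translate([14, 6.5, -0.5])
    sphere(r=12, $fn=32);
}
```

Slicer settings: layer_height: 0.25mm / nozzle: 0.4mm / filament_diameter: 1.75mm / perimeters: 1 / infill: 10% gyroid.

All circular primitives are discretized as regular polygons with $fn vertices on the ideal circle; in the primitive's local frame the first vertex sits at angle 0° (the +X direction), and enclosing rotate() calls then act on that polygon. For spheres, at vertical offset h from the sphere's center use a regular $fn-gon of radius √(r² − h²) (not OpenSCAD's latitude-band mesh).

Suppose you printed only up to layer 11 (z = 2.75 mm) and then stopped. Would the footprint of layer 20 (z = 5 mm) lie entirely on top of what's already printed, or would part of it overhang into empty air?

Compare the two slices. At z = 2.75: the sphere: section is a regular 32-gon, circumradius = √(r²−h²) = √(5.5²−2.75²) = 4.763 (area = (32/2)·4.763²·sin(360°/32) = 70.82 mm²); the cube at (14, 12.5) is present — its section is the full 28.5×18 rectangle (area 513.00 mm²); the r=12 sphere at (9, 8) contributes a regular 32-gon of circumradius √(12²−4.75²) = 11.020 (area = (32/2)·11.020²·sin(360°/32) = 379.06 mm²); the r=12 sphere at (14, 6.5) slices to a regular 32-gon of circumradius 11.552 (√(r²−h²) with h=3.25 from center) (area = (32/2)·11.552²·sin(360°/32) = 416.52 mm²); After the difference (first − rest): starting from the r=5.5 sphere (70.82 mm²), the 28.5×18 cube at (14, 12.5) misses the remaining region (no effect); the r=12 sphere at (9, 8) partially overlaps it — only the 22.63 mm² overlap (of its 379.06 mm²) is removed, clipping the outline; the r=12 sphere at (14, 6.5) misses the remaining region (no effect) — area = 48.18 mm². At z = 5: the r=5.5 sphere slices to a regular 32-gon of circumradius 5.477 (√(r²−h²) with h=0.5 from center) (area = (32/2)·5.477²·sin(360°/32) = 93.64 mm²); the cube at (14, 12.5) is present — its section is the full 28.5×18 rectangle (area 513.00 mm²); the r=12 sphere at (9, 8) slices to a regular 32-gon of circumradius 9.747 (√(r²−h²) with h=7 from center) (area = (32/2)·9.747²·sin(360°/32) = 296.54 mm²); the sphere at (14, 6.5): section is a regular 32-gon, circumradius = √(r²−h²) = √(12²−5.5²) = 10.665 (area = (32/2)·10.665²·sin(360°/32) = 355.06 mm²); Subtracting the remaining from the first: starting from the r=5.5 sphere (93.64 mm²), the 28.5×18 cube at (14, 12.5) misses the remaining region (no effect); the r=12 sphere at (9, 8) partially overlaps it — only the 18.68 mm² overlap (of its 296.54 mm²) is removed, clipping the outline; the r=12 sphere at (14, 6.5) misses the remaining region (no effect) — area = 74.96 mm². Checking containment: at z = 5 the cross-section extends beyond the z = 2.75 cross-section by about 26.78 mm².

part overhangs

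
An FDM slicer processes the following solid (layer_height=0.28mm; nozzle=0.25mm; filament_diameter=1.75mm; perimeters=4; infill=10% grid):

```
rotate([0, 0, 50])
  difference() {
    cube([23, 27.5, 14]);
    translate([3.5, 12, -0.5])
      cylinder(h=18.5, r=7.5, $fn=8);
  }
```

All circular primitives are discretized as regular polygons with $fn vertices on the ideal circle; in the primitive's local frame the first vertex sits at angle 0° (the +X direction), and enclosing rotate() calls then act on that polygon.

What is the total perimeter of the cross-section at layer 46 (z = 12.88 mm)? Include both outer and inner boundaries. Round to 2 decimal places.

119.44 mm

At z = 12.88 mm: the 23×27.5 cube contributes its full rectangle (perimeter 101.00 mm); the r=7.5 cylinder at (3.5, 12) contributes a regular 8-gon of circumradius 7.5 (perimeter = 2·8·7.500·sin(180°/8) = 45.92 mm); After the difference (first − rest): starting from the 23×27.5 cube, the r=7.5 cylinder at (3.5, 12) partially overlaps it — only the 126.98 mm² overlap (of its 159.10 mm²) is removed, clipping the outline — boundary = 119.44 mm; (whole slice rotated 50° about Z — lengths, areas and connectivity unchanged). Overall, the cross-section is a single solid region. Total boundary length (outer) = 119.44 mm.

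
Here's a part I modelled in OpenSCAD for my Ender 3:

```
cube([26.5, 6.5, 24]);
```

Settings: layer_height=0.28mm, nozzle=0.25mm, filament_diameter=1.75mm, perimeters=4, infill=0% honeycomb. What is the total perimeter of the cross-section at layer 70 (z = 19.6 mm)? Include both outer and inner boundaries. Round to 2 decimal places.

66.00 mm

At z = 19.6 mm: the cube is present — its section is the full 26.5×6.5 rectangle (perimeter 66.00 mm). Overall, the cross-section is a single solid region. Total boundary length (outer) = 66.00 mm.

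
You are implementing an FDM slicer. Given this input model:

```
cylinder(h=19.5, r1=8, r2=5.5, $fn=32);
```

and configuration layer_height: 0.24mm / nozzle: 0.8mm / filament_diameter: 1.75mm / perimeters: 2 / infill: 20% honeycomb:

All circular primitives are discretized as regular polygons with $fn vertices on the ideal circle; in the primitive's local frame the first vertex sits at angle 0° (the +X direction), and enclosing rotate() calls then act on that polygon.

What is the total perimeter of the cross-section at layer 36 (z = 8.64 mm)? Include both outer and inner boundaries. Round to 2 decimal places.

43.24 mm

At z = 8.64 mm: the cone (r1=8→r2=5.5) has section circumradius 6.892 here — a regular 32-gon (perimeter = 2·32·6.892·sin(180°/32) = 43.24 mm). Overall, the cross-section is a single solid region. Total boundary length (outer) = 43.24 mm.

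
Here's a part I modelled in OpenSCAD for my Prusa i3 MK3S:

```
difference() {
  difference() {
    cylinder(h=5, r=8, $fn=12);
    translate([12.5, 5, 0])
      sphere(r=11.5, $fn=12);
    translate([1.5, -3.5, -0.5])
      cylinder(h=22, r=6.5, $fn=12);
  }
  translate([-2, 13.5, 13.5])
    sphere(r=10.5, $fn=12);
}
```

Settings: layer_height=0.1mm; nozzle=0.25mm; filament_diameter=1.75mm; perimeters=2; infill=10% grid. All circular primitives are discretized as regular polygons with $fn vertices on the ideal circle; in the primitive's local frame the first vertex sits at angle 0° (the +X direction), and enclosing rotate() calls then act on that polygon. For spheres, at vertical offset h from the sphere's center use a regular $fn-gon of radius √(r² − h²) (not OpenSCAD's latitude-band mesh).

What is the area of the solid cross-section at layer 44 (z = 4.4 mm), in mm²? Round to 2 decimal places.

66.70 mm²

At z = 4.4 mm: the r=8 cylinder contributes a regular 12-gon of circumradius 8 (area = (12/2)·8.000²·sin(360°/12) = 192.00 mm²); the r=11.5 sphere at (12.5, 5) slices to a regular 12-gon of circumradius 10.625 (√(r²−h²) with h=4.4 from center) (area = (12/2)·10.625²·sin(360°/12) = 338.67 mm²); the r=6.5 cylinder at (1.5, -3.5) gives a regular 12-gon of circumradius 6.5 (constant along its height) (area = (12/2)·6.500²·sin(360°/12) = 126.75 mm²); Subtracting the remaining from the first: starting from the r=8 cylinder (192.00 mm²), the r=11.5 sphere at (12.5, 5) partially overlaps it — only the 39.22 mm² overlap (of its 338.67 mm²) is removed, clipping the outline; the r=6.5 cylinder at (1.5, -3.5) partially overlaps it — only the 86.08 mm² overlap (of its 126.75 mm²) is removed, clipping the outline — area = 66.70 mm²; the sphere at (-2, 13.5): section is a regular 12-gon, circumradius = √(r²−h²) = √(10.5²−9.1²) = 5.238 (area = (12/2)·5.238²·sin(360°/12) = 82.32 mm²); After the difference (first − rest): starting from the result so far (66.70 mm²), the r=10.5 sphere at (-2, 13.5) misses the remaining region (no effect) — area = 66.70 mm². Overall, the cross-section is a single solid region. Net area = 66.70 mm².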